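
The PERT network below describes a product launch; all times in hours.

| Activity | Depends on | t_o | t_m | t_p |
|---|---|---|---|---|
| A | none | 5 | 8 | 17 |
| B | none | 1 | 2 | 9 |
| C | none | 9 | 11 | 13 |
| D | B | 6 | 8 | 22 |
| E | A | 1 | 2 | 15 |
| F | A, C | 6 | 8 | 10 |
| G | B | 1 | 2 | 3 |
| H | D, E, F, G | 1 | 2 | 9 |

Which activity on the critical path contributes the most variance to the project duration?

H

te_A = (5 + 4·8 + 17)/6 = 54/6 = 9; σ²_A = ((17−5)/6)² = 4.000
te_B = (1 + 4·2 + 9)/6 = 18/6 = 3; σ²_B = ((9−1)/6)² = 1.778
te_C = (9 + 4·11 + 13)/6 = 66/6 = 11; σ²_C = ((13−9)/6)² = 0.444
te_D = (6 + 4·8 + 22)/6 = 60/6 = 10; σ²_D = ((22−6)/6)² = 7.111
te_E = (1 + 4·2 + 15)/6 = 24/6 = 4; σ²_E = ((15−1)/6)² = 5.444
te_F = (6 + 4·8 + 10)/6 = 48/6 = 8; σ²_F = ((10−6)/6)² = 0.444
te_G = (1 + 4·2 + 3)/6 = 12/6 = 2; σ²_G = ((3−1)/6)² = 0.111
te_H = (1 + 4·2 + 9)/6 = 18/6 = 3; σ²_H = ((9−1)/6)² = 1.778

Forward pass:
ES_A = 0; EF_A = 9
ES_B = 0; EF_B = 3
ES_C = 0; EF_C = 11
ES_D = 3; EF_D = 3+10 = 13
ES_E = 9; EF_E = 9+4 = 13
ES_F = max(EF_A=9, EF_C=11) = 11; EF_F = 11+8 = 19
ES_G = 3; EF_G = 3+2 = 5
ES_H = max(EF_D=13, EF_E=13, EF_F=19, EF_G=5) = 19; EF_H = 19+3 = 22
Expected project duration μ = 22 hours. Critical path: C → F → H.

Variances on critical path: σ²_C=0.444, σ²_F=0.444, σ²_H=1.778.
Largest is σ²_H = 1.778.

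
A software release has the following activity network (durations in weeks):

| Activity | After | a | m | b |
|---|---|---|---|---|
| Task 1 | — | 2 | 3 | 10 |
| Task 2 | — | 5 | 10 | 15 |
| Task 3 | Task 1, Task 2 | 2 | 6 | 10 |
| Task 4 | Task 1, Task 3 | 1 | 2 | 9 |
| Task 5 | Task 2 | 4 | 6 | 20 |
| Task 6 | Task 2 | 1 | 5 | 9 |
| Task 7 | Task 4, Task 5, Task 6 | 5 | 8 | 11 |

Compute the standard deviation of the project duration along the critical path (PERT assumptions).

2.71 weeks

te_Task 1 = (2 + 4·3 + 10)/6 = 24/6 = 4; σ²_Task 1 = ((10−2)/6)² = 1.778
te_Task 2 = (5 + 4·10 + 15)/6 = 60/6 = 10; σ²_Task 2 = ((15−5)/6)² = 2.778
te_Task 3 = (2 + 4·6 + 10)/6 = 36/6 = 6; σ²_Task 3 = ((10−2)/6)² = 1.778
te_Task 4 = (1 + 4·2 + 9)/6 = 18/6 = 3; σ²_Task 4 = ((9−1)/6)² = 1.778
te_Task 5 = (4 + 4·6 + 20)/6 = 48/6 = 8; σ²_Task 5 = ((20−4)/6)² = 7.111
te_Task 6 = (1 + 4·5 + 9)/6 = 30/6 = 5; σ²_Task 6 = ((9−1)/6)² = 1.778
te_Task 7 = (5 + 4·8 + 11)/6 = 48/6 = 8; σ²_Task 7 = ((11−5)/6)² = 1.000

Forward pass:
ES_Task 1 = 0; EF_Task 1 = 4
ES_Task 2 = 0; EF_Task 2 = 10
ES_Task 3 = max(EF_Task 1=4, EF_Task 2=10) = 10; EF_Task 3 = 10+6 = 16
ES_Task 4 = max(EF_Task 1=4, EF_Task 3=16) = 16; EF_Task 4 = 16+3 = 19
ES_Task 5 = 10; EF_Task 5 = 10+8 = 18
ES_Task 6 = 10; EF_Task 6 = 10+5 = 15
ES_Task 7 = max(EF_Task 4=19, EF_Task 5=18, EF_Task 6=15) = 19; EF_Task 7 = 19+8 = 27
Expected project duration μ = 27 weeks. Critical path: Task 2 → Task 3 → Task 4 → Task 7.

Variance along critical path = 2.778 + 1.778 + 1.778 + 1.000 = 7.333
σ = √7.333 = 2.708 weeks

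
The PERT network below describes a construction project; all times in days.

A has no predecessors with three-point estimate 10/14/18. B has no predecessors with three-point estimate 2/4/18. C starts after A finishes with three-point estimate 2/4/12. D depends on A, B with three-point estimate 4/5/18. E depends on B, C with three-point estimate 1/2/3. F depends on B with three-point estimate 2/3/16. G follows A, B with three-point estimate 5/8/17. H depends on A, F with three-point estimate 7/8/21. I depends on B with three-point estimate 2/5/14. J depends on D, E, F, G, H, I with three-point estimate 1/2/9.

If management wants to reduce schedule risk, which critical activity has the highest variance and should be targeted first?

H

te_A = (10 + 4·14 + 18)/6 = 84/6 = 14; σ²_A = ((18−10)/6)² = 1.778
te_B = (2 + 4·4 + 18)/6 = 36/6 = 6; σ²_B = ((18−2)/6)² = 7.111
te_C = (2 + 4·4 + 12)/6 = 30/6 = 5; σ²_C = ((12−2)/6)² = 2.778
te_D = (4 + 4·5 + 18)/6 = 42/6 = 7; σ²_D = ((18−4)/6)² = 5.444
te_E = (1 + 4·2 + 3)/6 = 12/6 = 2; σ²_E = ((3−1)/6)² = 0.111
te_F = (2 + 4·3 + 16)/6 = 30/6 = 5; σ²_F = ((16−2)/6)² = 5.444
te_G = (5 + 4·8 + 17)/6 = 54/6 = 9; σ²_G = ((17−5)/6)² = 4.000
te_H = (7 + 4·8 + 21)/6 = 60/6 = 10; σ²_H = ((21−7)/6)² = 5.444
te_I = (2 + 4·5 + 14)/6 = 36/6 = 6; σ²_I = ((14−2)/6)² = 4.000
te_J = (1 + 4·2 + 9)/6 = 18/6 = 3; σ²_J = ((9−1)/6)² = 1.778

Forward pass:
ES_A = 0; EF_A = 14
ES_B = 0; EF_B = 6
ES_C = 14; EF_C = 14+5 = 19
ES_D = max(EF_A=14, EF_B=6) = 14; EF_D = 14+7 = 21
ES_E = max(EF_B=6, EF_C=19) = 19; EF_E = 19+2 = 21
ES_F = 6; EF_F = 6+5 = 11
ES_G = max(EF_A=14, EF_B=6) = 14; EF_G = 14+9 = 23
ES_H = max(EF_A=14, EF_F=11) = 14; EF_H = 14+10 = 24
ES_I = 6; EF_I = 6+6 = 12
ES_J = max(EF_D=21, EF_E=21, EF_F=11, EF_G=23, EF_H=24, EF_I=12) = 24; EF_J = 24+3 = 27
Expected project duration μ = 27 days. Critical path: A → H → J.

Variances on critical path: σ²_A=1.778, σ²_H=5.444, σ²_J=1.778.
Largest is σ²_H = 5.444.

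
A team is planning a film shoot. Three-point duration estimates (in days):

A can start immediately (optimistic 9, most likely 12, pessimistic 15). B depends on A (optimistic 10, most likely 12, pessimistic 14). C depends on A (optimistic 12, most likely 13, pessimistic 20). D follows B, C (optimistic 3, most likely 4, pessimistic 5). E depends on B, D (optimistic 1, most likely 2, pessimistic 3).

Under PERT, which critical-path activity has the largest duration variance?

te_A = (9 + 4·12 + 15)/6 = 72/6 = 12; σ²_A = ((15−9)/6)² = 1.000
te_B = (10 + 4·12 + 14)/6 = 72/6 = 12; σ²_B = ((14−10)/6)² = 0.444
te_C = (12 + 4·13 + 20)/6 = 84/6 = 14; σ²_C = ((20−12)/6)² = 1.778
te_D = (3 + 4·4 + 5)/6 = 24/6 = 4; σ²_D = ((5−3)/6)² = 0.111
te_E = (1 + 4·2 + 3)/6 = 12/6 = 2; σ²_E = ((3−1)/6)² = 0.111

Forward pass:
ES_A = 0; EF_A = 12
ES_B = 12; EF_B = 12+12 = 24
ES_C = 12; EF_C = 12+14 = 26
ES_D = max(EF_B=24, EF_C=26) = 26; EF_D = 26+4 = 30
ES_E = max(EF_B=24, EF_D=30) = 30; EF_E = 30+2 = 32
Expected project duration μ = 32 days. Critical path: A → C → D → E.

Variances on critical path: σ²_A=1.000, σ²_C=1.778, σ²_D=0.111, σ²_E=0.111.
Largest is σ²_C = 1.778.

C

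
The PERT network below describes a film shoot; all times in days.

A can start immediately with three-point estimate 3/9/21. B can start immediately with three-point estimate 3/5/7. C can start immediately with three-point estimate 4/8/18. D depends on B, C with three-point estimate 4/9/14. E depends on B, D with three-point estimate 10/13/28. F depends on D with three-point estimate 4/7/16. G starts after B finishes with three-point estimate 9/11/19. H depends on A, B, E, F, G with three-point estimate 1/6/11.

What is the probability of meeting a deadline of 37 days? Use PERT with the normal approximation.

0.327

te_A = (3 + 4·9 + 21)/6 = 60/6 = 10; σ²_A = ((21−3)/6)² = 9.000
te_B = (3 + 4·5 + 7)/6 = 30/6 = 5; σ²_B = ((7−3)/6)² = 0.444
te_C = (4 + 4·8 + 18)/6 = 54/6 = 9; σ²_C = ((18−4)/6)² = 5.444
te_D = (4 + 4·9 + 14)/6 = 54/6 = 9; σ²_D = ((14−4)/6)² = 2.778
te_E = (10 + 4·13 + 28)/6 = 90/6 = 15; σ²_E = ((28−10)/6)² = 9.000
te_F = (4 + 4·7 + 16)/6 = 48/6 = 8; σ²_F = ((16−4)/6)² = 4.000
te_G = (9 + 4·11 + 19)/6 = 72/6 = 12; σ²_G = ((19−9)/6)² = 2.778
te_H = (1 + 4·6 + 11)/6 = 36/6 = 6; σ²_H = ((11−1)/6)² = 2.778

Forward pass:
ES_A = 0; EF_A = 10
ES_B = 0; EF_B = 5
ES_C = 0; EF_C = 9
ES_D = max(EF_B=5, EF_C=9) = 9; EF_D = 9+9 = 18
ES_E = max(EF_B=5, EF_D=18) = 18; EF_E = 18+15 = 33
ES_F = 18; EF_F = 18+8 = 26
ES_G = 5; EF_G = 5+12 = 17
ES_H = max(EF_A=10, EF_B=5, EF_E=33, EF_F=26, EF_G=17) = 33; EF_H = 33+6 = 39
Expected project duration μ = 39 days. Critical path: C → D → E → H.

Variance along critical path = 5.444 + 2.778 + 9.000 + 2.778 = 20.000; σ = √20.000 = 4.472 days.
Z = (37 − 39) / 4.472 = -0.447
P(T ≤ 37) = Φ(-0.447) ≈ 0.327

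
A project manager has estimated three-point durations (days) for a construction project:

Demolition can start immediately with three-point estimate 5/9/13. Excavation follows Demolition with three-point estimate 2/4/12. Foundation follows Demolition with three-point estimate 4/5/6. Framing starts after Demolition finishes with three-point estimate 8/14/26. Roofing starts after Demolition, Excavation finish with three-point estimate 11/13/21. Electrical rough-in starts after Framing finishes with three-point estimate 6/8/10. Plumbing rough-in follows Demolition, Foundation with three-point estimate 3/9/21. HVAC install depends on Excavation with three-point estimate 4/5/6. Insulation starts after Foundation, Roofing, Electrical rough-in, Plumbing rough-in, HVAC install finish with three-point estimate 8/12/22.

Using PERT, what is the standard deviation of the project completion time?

te_Demolition = (5 + 4·9 + 13)/6 = 54/6 = 9; σ²_Demolition = ((13−5)/6)² = 1.778
te_Excavation = (2 + 4·4 + 12)/6 = 30/6 = 5; σ²_Excavation = ((12−2)/6)² = 2.778
te_Foundation = (4 + 4·5 + 6)/6 = 30/6 = 5; σ²_Foundation = ((6−4)/6)² = 0.111
te_Framing = (8 + 4·14 + 26)/6 = 90/6 = 15; σ²_Framing = ((26−8)/6)² = 9.000
te_Roofing = (11 + 4·13 + 21)/6 = 84/6 = 14; σ²_Roofing = ((21−11)/6)² = 2.778
te_Electrical rough-in = (6 + 4·8 + 10)/6 = 48/6 = 8; σ²_Electrical rough-in = ((10−6)/6)² = 0.444
te_Plumbing rough-in = (3 + 4·9 + 21)/6 = 60/6 = 10; σ²_Plumbing rough-in = ((21−3)/6)² = 9.000
te_HVAC install = (4 + 4·5 + 6)/6 = 30/6 = 5; σ²_HVAC install = ((6−4)/6)² = 0.111
te_Insulation = (8 + 4·12 + 22)/6 = 78/6 = 13; σ²_Insulation = ((22−8)/6)² = 5.444

Forward pass:
ES_Demolition = 0; EF_Demolition = 9
ES_Excavation = 9; EF_Excavation = 9+5 = 14
ES_Foundation = 9; EF_Foundation = 9+5 = 14
ES_Framing = 9; EF_Framing = 9+15 = 24
ES_Roofing = max(EF_Demolition=9, EF_Excavation=14) = 14; EF_Roofing = 14+14 = 28
ES_Electrical rough-in = 24; EF_Electrical rough-in = 24+8 = 32
ES_Plumbing rough-in = max(EF_Demolition=9, EF_Foundation=14) = 14; EF_Plumbing rough-in = 14+10 = 24
ES_HVAC install = 14; EF_HVAC install = 14+5 = 19
ES_Insulation = max(EF_Foundation=14, EF_Roofing=28, EF_Electrical rough-in=32, EF_Plumbing rough-in=24, EF_HVAC install=19) = 32; EF_Insulation = 32+13 = 45
Expected project duration μ = 45 days. Critical path: Demolition → Framing → Electrical rough-in → Insulation.

Variance along critical path = 1.778 + 9.000 + 0.444 + 5.444 = 16.667
σ = √16.667 = 4.082 days

4.08 days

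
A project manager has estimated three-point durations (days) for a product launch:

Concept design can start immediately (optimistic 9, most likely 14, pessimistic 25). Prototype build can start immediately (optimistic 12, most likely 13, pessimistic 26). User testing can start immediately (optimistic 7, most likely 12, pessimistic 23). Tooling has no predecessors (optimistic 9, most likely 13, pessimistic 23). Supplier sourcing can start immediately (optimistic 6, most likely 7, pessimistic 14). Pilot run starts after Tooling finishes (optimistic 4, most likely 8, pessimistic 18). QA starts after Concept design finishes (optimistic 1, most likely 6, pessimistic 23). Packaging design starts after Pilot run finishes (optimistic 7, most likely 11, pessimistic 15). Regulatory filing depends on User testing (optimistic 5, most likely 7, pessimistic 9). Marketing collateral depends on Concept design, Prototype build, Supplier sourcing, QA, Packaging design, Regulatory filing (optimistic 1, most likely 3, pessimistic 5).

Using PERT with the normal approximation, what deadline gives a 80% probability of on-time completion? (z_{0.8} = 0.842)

40.0 days

te_Concept design = (9 + 4·14 + 25)/6 = 90/6 = 15; σ²_Concept design = ((25−9)/6)² = 7.111
te_Prototype build = (12 + 4·13 + 26)/6 = 90/6 = 15; σ²_Prototype build = ((26−12)/6)² = 5.444
te_User testing = (7 + 4·12 + 23)/6 = 78/6 = 13; σ²_User testing = ((23−7)/6)² = 7.111
te_Tooling = (9 + 4·13 + 23)/6 = 84/6 = 14; σ²_Tooling = ((23−9)/6)² = 5.444
te_Supplier sourcing = (6 + 4·7 + 14)/6 = 48/6 = 8; σ²_Supplier sourcing = ((14−6)/6)² = 1.778
te_Pilot run = (4 + 4·8 + 18)/6 = 54/6 = 9; σ²_Pilot run = ((18−4)/6)² = 5.444
te_QA = (1 + 4·6 + 23)/6 = 48/6 = 8; σ²_QA = ((23−1)/6)² = 13.444
te_Packaging design = (7 + 4·11 + 15)/6 = 66/6 = 11; σ²_Packaging design = ((15−7)/6)² = 1.778
te_Regulatory filing = (5 + 4·7 + 9)/6 = 42/6 = 7; σ²_Regulatory filing = ((9−5)/6)² = 0.444
te_Marketing collateral = (1 + 4·3 + 5)/6 = 18/6 = 3; σ²_Marketing collateral = ((5−1)/6)² = 0.444

Forward pass:
ES_Concept design = 0; EF_Concept design = 15
ES_Prototype build = 0; EF_Prototype build = 15
ES_User testing = 0; EF_User testing = 13
ES_Tooling = 0; EF_Tooling = 14
ES_Supplier sourcing = 0; EF_Supplier sourcing = 8
ES_Pilot run = 14; EF_Pilot run = 14+9 = 23
ES_QA = 15; EF_QA = 15+8 = 23
ES_Packaging design = 23; EF_Packaging design = 23+11 = 34
ES_Regulatory filing = 13; EF_Regulatory filing = 13+7 = 20
ES_Marketing collateral = max(EF_Concept design=15, EF_Prototype build=15, EF_Supplier sourcing=8, EF_QA=23, EF_Packaging design=34, EF_Regulatory filing=20) = 34; EF_Marketing collateral = 34+3 = 37
Expected project duration μ = 37 days. Critical path: Tooling → Pilot run → Packaging design → Marketing collateral.

Variance along critical path = 5.444 + 5.444 + 1.778 + 0.444 = 13.111; σ = 3.621 days.
D = μ + z·σ = 37 + 0.842·3.621 = 40.0 days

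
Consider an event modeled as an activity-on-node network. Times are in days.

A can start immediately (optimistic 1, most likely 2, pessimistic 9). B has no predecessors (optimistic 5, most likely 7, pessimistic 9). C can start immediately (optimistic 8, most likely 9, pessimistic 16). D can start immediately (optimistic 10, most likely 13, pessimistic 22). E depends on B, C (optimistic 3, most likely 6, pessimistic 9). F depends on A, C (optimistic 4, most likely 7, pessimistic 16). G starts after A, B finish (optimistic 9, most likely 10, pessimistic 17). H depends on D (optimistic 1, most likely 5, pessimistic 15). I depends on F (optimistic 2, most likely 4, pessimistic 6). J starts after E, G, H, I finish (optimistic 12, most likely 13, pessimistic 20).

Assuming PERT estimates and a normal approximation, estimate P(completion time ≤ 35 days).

te_A = (1 + 4·2 + 9)/6 = 18/6 = 3; σ²_A = ((9−1)/6)² = 1.778
te_B = (5 + 4·7 + 9)/6 = 42/6 = 7; σ²_B = ((9−5)/6)² = 0.444
te_C = (8 + 4·9 + 16)/6 = 60/6 = 10; σ²_C = ((16−8)/6)² = 1.778
te_D = (10 + 4·13 + 22)/6 = 84/6 = 14; σ²_D = ((22−10)/6)² = 4.000
te_E = (3 + 4·6 + 9)/6 = 36/6 = 6; σ²_E = ((9−3)/6)² = 1.000
te_F = (4 + 4·7 + 16)/6 = 48/6 = 8; σ²_F = ((16−4)/6)² = 4.000
te_G = (9 + 4·10 + 17)/6 = 66/6 = 11; σ²_G = ((17−9)/6)² = 1.778
te_H = (1 + 4·5 + 15)/6 = 36/6 = 6; σ²_H = ((15−1)/6)² = 5.444
te_I = (2 + 4·4 + 6)/6 = 24/6 = 4; σ²_I = ((6−2)/6)² = 0.444
te_J = (12 + 4·13 + 20)/6 = 84/6 = 14; σ²_J = ((20−12)/6)² = 1.778

Forward pass:
ES_A = 0; EF_A = 3
ES_B = 0; EF_B = 7
ES_C = 0; EF_C = 10
ES_D = 0; EF_D = 14
ES_E = max(EF_B=7, EF_C=10) = 10; EF_E = 10+6 = 16
ES_F = max(EF_A=3, EF_C=10) = 10; EF_F = 10+8 = 18
ES_G = max(EF_A=3, EF_B=7) = 7; EF_G = 7+11 = 18
ES_H = 14; EF_H = 14+6 = 20
ES_I = 18; EF_I = 18+4 = 22
ES_J = max(EF_E=16, EF_G=18, EF_H=20, EF_I=22) = 22; EF_J = 22+14 = 36
Expected project duration μ = 36 days. Critical path: C → F → I → J.

Variance along critical path = 1.778 + 4.000 + 0.444 + 1.778 = 8.000; σ = √8.000 = 2.828 days.
Z = (35 − 36) / 2.828 = -0.354
P(T ≤ 35) = Φ(-0.354) ≈ 0.362

0.362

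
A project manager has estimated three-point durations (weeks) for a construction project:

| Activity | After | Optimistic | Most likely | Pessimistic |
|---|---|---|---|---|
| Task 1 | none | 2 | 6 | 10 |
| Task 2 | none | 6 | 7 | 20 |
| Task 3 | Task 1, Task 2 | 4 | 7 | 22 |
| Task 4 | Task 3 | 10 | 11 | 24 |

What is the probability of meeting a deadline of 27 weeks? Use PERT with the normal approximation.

te_Task 1 = (2 + 4·6 + 10)/6 = 36/6 = 6; σ²_Task 1 = ((10−2)/6)² = 1.778
te_Task 2 = (6 + 4·7 + 20)/6 = 54/6 = 9; σ²_Task 2 = ((20−6)/6)² = 5.444
te_Task 3 = (4 + 4·7 + 22)/6 = 54/6 = 9; σ²_Task 3 = ((22−4)/6)² = 9.000
te_Task 4 = (10 + 4·11 + 24)/6 = 78/6 = 13; σ²_Task 4 = ((24−10)/6)² = 5.444

Forward pass:
ES_Task 1 = 0; EF_Task 1 = 6
ES_Task 2 = 0; EF_Task 2 = 9
ES_Task 3 = max(EF_Task 1=6, EF_Task 2=9) = 9; EF_Task 3 = 9+9 = 18
ES_Task 4 = 18; EF_Task 4 = 18+13 = 31
Expected project duration μ = 31 weeks. Critical path: Task 2 → Task 3 → Task 4.

Variance along critical path = 5.444 + 9.000 + 5.444 = 19.889; σ = √19.889 = 4.460 weeks.
Z = (27 − 31) / 4.460 = -0.897
P(T ≤ 27) = Φ(-0.897) ≈ 0.185

0.185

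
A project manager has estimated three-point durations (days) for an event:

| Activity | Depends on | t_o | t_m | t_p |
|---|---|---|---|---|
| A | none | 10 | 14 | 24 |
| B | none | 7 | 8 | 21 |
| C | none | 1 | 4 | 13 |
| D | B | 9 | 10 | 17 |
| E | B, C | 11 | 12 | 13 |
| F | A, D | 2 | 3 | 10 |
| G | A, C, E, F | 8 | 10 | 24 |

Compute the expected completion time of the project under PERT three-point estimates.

37 days

te_A = (10 + 4·14 + 24)/6 = 90/6 = 15
te_B = (7 + 4·8 + 21)/6 = 60/6 = 10
te_C = (1 + 4·4 + 13)/6 = 30/6 = 5
te_D = (9 + 4·10 + 17)/6 = 66/6 = 11
te_E = (11 + 4·12 + 13)/6 = 72/6 = 12
te_F = (2 + 4·3 + 10)/6 = 24/6 = 4
te_G = (8 + 4·10 + 24)/6 = 72/6 = 12

Forward pass:
ES_A = 0; EF_A = 15
ES_B = 0; EF_B = 10
ES_C = 0; EF_C = 5
ES_D = 10; EF_D = 10+11 = 21
ES_E = max(EF_B=10, EF_C=5) = 10; EF_E = 10+12 = 22
ES_F = max(EF_A=15, EF_D=21) = 21; EF_F = 21+4 = 25
ES_G = max(EF_A=15, EF_C=5, EF_E=22, EF_F=25) = 25; EF_G = 25+12 = 37
Expected project duration μ = 37 days. Critical path: B → D → F → G.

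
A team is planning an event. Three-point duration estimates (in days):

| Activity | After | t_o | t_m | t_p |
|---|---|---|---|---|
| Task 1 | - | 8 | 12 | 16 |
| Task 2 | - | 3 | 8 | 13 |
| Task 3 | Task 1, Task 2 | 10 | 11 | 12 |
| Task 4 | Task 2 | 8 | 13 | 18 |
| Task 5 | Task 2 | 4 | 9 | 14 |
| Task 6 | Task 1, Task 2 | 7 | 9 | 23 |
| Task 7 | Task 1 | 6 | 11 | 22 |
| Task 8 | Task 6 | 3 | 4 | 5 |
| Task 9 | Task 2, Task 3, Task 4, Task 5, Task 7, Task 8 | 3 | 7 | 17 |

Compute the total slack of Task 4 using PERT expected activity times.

te_Task 1 = (8 + 4·12 + 16)/6 = 72/6 = 12
te_Task 2 = (3 + 4·8 + 13)/6 = 48/6 = 8
te_Task 3 = (10 + 4·11 + 12)/6 = 66/6 = 11
te_Task 4 = (8 + 4·13 + 18)/6 = 78/6 = 13
te_Task 5 = (4 + 4·9 + 14)/6 = 54/6 = 9
te_Task 6 = (7 + 4·9 + 23)/6 = 66/6 = 11
te_Task 7 = (6 + 4·11 + 22)/6 = 72/6 = 12
te_Task 8 = (3 + 4·4 + 5)/6 = 24/6 = 4
te_Task 9 = (3 + 4·7 + 17)/6 = 48/6 = 8

Forward pass:
ES_Task 1 = 0; EF_Task 1 = 12
ES_Task 2 = 0; EF_Task 2 = 8
ES_Task 3 = max(EF_Task 1=12, EF_Task 2=8) = 12; EF_Task 3 = 12+11 = 23
ES_Task 4 = 8; EF_Task 4 = 8+13 = 21
ES_Task 5 = 8; EF_Task 5 = 8+9 = 17
ES_Task 6 = max(EF_Task 1=12, EF_Task 2=8) = 12; EF_Task 6 = 12+11 = 23
ES_Task 7 = 12; EF_Task 7 = 12+12 = 24
ES_Task 8 = 23; EF_Task 8 = 23+4 = 27
ES_Task 9 = max(EF_Task 2=8, EF_Task 3=23, EF_Task 4=21, EF_Task 5=17, EF_Task 7=24, EF_Task 8=27) = 27; EF_Task 9 = 27+8 = 35
Expected project duration μ = 35 days. Critical path: Task 1 → Task 6 → Task 8 → Task 9.

Backward pass:
LF_Task 9 = 35; LS_Task 9 = 35−8 = 27
LF_Task 8 = LS_Task 9 = 27; LS_Task 8 = 27−4 = 23
LF_Task 7 = LS_Task 9 = 27; LS_Task 7 = 27−12 = 15
LF_Task 6 = LS_Task 8 = 23; LS_Task 6 = 23−11 = 12
LF_Task 5 = LS_Task 9 = 27; LS_Task 5 = 27−9 = 18
LF_Task 4 = LS_Task 9 = 27; LS_Task 4 = 27−13 = 14
LF_Task 3 = LS_Task 9 = 27; LS_Task 3 = 27−11 = 16
LF_Task 2 = min(LS_Task 3=16, LS_Task 4=14, LS_Task 5=18, LS_Task 6=12, LS_Task 9=27) = 12; LS_Task 2 = 12−8 = 4
LF_Task 1 = min(LS_Task 3=16, LS_Task 6=12, LS_Task 7=15) = 12; LS_Task 1 = 12−12 = 0
Slack_Task 4 = LS_Task 4 − ES_Task 4 = 14 − 8 = 6

6 days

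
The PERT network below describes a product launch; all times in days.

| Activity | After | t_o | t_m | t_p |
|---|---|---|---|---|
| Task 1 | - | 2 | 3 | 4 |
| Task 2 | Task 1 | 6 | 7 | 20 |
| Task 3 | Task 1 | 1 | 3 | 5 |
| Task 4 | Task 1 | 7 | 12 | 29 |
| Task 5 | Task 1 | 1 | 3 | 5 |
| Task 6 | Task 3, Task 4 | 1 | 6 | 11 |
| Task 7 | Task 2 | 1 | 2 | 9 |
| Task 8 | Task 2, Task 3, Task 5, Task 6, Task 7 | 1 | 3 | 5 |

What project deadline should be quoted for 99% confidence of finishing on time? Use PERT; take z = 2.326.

35.5 days

te_Task 1 = (2 + 4·3 + 4)/6 = 18/6 = 3; σ²_Task 1 = ((4−2)/6)² = 0.111
te_Task 2 = (6 + 4·7 + 20)/6 = 54/6 = 9; σ²_Task 2 = ((20−6)/6)² = 5.444
te_Task 3 = (1 + 4·3 + 5)/6 = 18/6 = 3; σ²_Task 3 = ((5−1)/6)² = 0.444
te_Task 4 = (7 + 4·12 + 29)/6 = 84/6 = 14; σ²_Task 4 = ((29−7)/6)² = 13.444
te_Task 5 = (1 + 4·3 + 5)/6 = 18/6 = 3; σ²_Task 5 = ((5−1)/6)² = 0.444
te_Task 6 = (1 + 4·6 + 11)/6 = 36/6 = 6; σ²_Task 6 = ((11−1)/6)² = 2.778
te_Task 7 = (1 + 4·2 + 9)/6 = 18/6 = 3; σ²_Task 7 = ((9−1)/6)² = 1.778
te_Task 8 = (1 + 4·3 + 5)/6 = 18/6 = 3; σ²_Task 8 = ((5−1)/6)² = 0.444

Forward pass:
ES_Task 1 = 0; EF_Task 1 = 3
ES_Task 2 = 3; EF_Task 2 = 3+9 = 12
ES_Task 3 = 3; EF_Task 3 = 3+3 = 6
ES_Task 4 = 3; EF_Task 4 = 3+14 = 17
ES_Task 5 = 3; EF_Task 5 = 3+3 = 6
ES_Task 6 = max(EF_Task 3=6, EF_Task 4=17) = 17; EF_Task 6 = 17+6 = 23
ES_Task 7 = 12; EF_Task 7 = 12+3 = 15
ES_Task 8 = max(EF_Task 2=12, EF_Task 3=6, EF_Task 5=6, EF_Task 6=23, EF_Task 7=15) = 23; EF_Task 8 = 23+3 = 26
Expected project duration μ = 26 days. Critical path: Task 1 → Task 4 → Task 6 → Task 8.

Variance along critical path = 0.111 + 13.444 + 2.778 + 0.444 = 16.778; σ = 4.096 days.
D = μ + z·σ = 26 + 2.326·4.096 = 35.5 days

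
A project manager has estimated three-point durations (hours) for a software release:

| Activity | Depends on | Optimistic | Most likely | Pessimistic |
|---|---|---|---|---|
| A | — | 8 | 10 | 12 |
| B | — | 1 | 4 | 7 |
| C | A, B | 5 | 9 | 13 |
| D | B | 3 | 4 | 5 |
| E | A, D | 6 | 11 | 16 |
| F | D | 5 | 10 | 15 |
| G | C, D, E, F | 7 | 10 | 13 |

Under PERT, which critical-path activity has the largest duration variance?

te_A = (8 + 4·10 + 12)/6 = 60/6 = 10; σ²_A = ((12−8)/6)² = 0.444
te_B = (1 + 4·4 + 7)/6 = 24/6 = 4; σ²_B = ((7−1)/6)² = 1.000
te_C = (5 + 4·9 + 13)/6 = 54/6 = 9; σ²_C = ((13−5)/6)² = 1.778
te_D = (3 + 4·4 + 5)/6 = 24/6 = 4; σ²_D = ((5−3)/6)² = 0.111
te_E = (6 + 4·11 + 16)/6 = 66/6 = 11; σ²_E = ((16−6)/6)² = 2.778
te_F = (5 + 4·10 + 15)/6 = 60/6 = 10; σ²_F = ((15−5)/6)² = 2.778
te_G = (7 + 4·10 + 13)/6 = 60/6 = 10; σ²_G = ((13−7)/6)² = 1.000

Forward pass:
ES_A = 0; EF_A = 10
ES_B = 0; EF_B = 4
ES_C = max(EF_A=10, EF_B=4) = 10; EF_C = 10+9 = 19
ES_D = 4; EF_D = 4+4 = 8
ES_E = max(EF_A=10, EF_D=8) = 10; EF_E = 10+11 = 21
ES_F = 8; EF_F = 8+10 = 18
ES_G = max(EF_C=19, EF_D=8, EF_E=21, EF_F=18) = 21; EF_G = 21+10 = 31
Expected project duration μ = 31 hours. Critical path: A → E → G.

Variances on critical path: σ²_A=0.444, σ²_E=2.778, σ²_G=1.000.
Largest is σ²_E = 2.778.

E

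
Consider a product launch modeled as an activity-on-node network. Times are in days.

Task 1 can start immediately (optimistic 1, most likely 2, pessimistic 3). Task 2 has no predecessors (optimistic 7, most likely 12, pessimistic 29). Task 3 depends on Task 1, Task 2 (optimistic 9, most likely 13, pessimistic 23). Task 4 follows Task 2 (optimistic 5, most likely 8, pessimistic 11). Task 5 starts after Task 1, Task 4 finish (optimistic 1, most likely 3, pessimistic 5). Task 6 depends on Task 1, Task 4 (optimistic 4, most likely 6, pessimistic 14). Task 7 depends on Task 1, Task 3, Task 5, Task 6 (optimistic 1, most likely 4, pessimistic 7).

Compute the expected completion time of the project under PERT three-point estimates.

te_Task 1 = (1 + 4·2 + 3)/6 = 12/6 = 2
te_Task 2 = (7 + 4·12 + 29)/6 = 84/6 = 14
te_Task 3 = (9 + 4·13 + 23)/6 = 84/6 = 14
te_Task 4 = (5 + 4·8 + 11)/6 = 48/6 = 8
te_Task 5 = (1 + 4·3 + 5)/6 = 18/6 = 3
te_Task 6 = (4 + 4·6 + 14)/6 = 42/6 = 7
te_Task 7 = (1 + 4·4 + 7)/6 = 24/6 = 4

Forward pass:
ES_Task 1 = 0; EF_Task 1 = 2
ES_Task 2 = 0; EF_Task 2 = 14
ES_Task 3 = max(EF_Task 1=2, EF_Task 2=14) = 14; EF_Task 3 = 14+14 = 28
ES_Task 4 = 14; EF_Task 4 = 14+8 = 22
ES_Task 5 = max(EF_Task 1=2, EF_Task 4=22) = 22; EF_Task 5 = 22+3 = 25
ES_Task 6 = max(EF_Task 1=2, EF_Task 4=22) = 22; EF_Task 6 = 22+7 = 29
ES_Task 7 = max(EF_Task 1=2, EF_Task 3=28, EF_Task 5=25, EF_Task 6=29) = 29; EF_Task 7 = 29+4 = 33
Expected project duration μ = 33 days. Critical path: Task 2 → Task 4 → Task 6 → Task 7.

33 days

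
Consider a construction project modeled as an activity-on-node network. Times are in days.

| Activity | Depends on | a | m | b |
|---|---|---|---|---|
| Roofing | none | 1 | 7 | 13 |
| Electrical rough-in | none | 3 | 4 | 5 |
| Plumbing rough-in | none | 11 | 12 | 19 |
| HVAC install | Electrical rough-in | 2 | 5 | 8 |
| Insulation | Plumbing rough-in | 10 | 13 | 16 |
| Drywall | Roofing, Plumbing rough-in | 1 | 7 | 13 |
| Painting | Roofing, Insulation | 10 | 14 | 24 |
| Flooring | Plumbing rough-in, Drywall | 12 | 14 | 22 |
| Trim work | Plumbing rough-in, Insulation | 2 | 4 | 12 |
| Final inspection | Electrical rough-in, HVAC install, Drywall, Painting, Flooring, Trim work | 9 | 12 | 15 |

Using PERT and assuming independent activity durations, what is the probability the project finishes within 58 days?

0.950

te_Roofing = (1 + 4·7 + 13)/6 = 42/6 = 7; σ²_Roofing = ((13−1)/6)² = 4.000
te_Electrical rough-in = (3 + 4·4 + 5)/6 = 24/6 = 4; σ²_Electrical rough-in = ((5−3)/6)² = 0.111
te_Plumbing rough-in = (11 + 4·12 + 19)/6 = 78/6 = 13; σ²_Plumbing rough-in = ((19−11)/6)² = 1.778
te_HVAC install = (2 + 4·5 + 8)/6 = 30/6 = 5; σ²_HVAC install = ((8−2)/6)² = 1.000
te_Insulation = (10 + 4·13 + 16)/6 = 78/6 = 13; σ²_Insulation = ((16−10)/6)² = 1.000
te_Drywall = (1 + 4·7 + 13)/6 = 42/6 = 7; σ²_Drywall = ((13−1)/6)² = 4.000
te_Painting = (10 + 4·14 + 24)/6 = 90/6 = 15; σ²_Painting = ((24−10)/6)² = 5.444
te_Flooring = (12 + 4·14 + 22)/6 = 90/6 = 15; σ²_Flooring = ((22−12)/6)² = 2.778
te_Trim work = (2 + 4·4 + 12)/6 = 30/6 = 5; σ²_Trim work = ((12−2)/6)² = 2.778
te_Final inspection = (9 + 4·12 + 15)/6 = 72/6 = 12; σ²_Final inspection = ((15−9)/6)² = 1.000

Forward pass:
ES_Roofing = 0; EF_Roofing = 7
ES_Electrical rough-in = 0; EF_Electrical rough-in = 4
ES_Plumbing rough-in = 0; EF_Plumbing rough-in = 13
ES_HVAC install = 4; EF_HVAC install = 4+5 = 9
ES_Insulation = 13; EF_Insulation = 13+13 = 26
ES_Drywall = max(EF_Roofing=7, EF_Plumbing rough-in=13) = 13; EF_Drywall = 13+7 = 20
ES_Painting = max(EF_Roofing=7, EF_Insulation=26) = 26; EF_Painting = 26+15 = 41
ES_Flooring = max(EF_Plumbing rough-in=13, EF_Drywall=20) = 20; EF_Flooring = 20+15 = 35
ES_Trim work = max(EF_Plumbing rough-in=13, EF_Insulation=26) = 26; EF_Trim work = 26+5 = 31
ES_Final inspection = max(EF_Electrical rough-in=4, EF_HVAC install=9, EF_Drywall=20, EF_Painting=41, EF_Flooring=35, EF_Trim work=31) = 41; EF_Final inspection = 41+12 = 53
Expected project duration μ = 53 days. Critical path: Plumbing rough-in → Insulation → Painting → Final inspection.

Variance along critical path = 1.778 + 1.000 + 5.444 + 1.000 = 9.222; σ = √9.222 = 3.037 days.
Z = (58 − 53) / 3.037 = 1.646
P(T ≤ 58) = Φ(1.646) ≈ 0.950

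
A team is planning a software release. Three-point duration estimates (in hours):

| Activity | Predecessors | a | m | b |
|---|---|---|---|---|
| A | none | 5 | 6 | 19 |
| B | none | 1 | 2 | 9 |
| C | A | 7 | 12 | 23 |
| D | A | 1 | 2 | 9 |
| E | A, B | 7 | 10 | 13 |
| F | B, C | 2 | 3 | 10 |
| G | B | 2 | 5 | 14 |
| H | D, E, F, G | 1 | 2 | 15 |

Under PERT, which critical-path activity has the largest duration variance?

C

te_A = (5 + 4·6 + 19)/6 = 48/6 = 8; σ²_A = ((19−5)/6)² = 5.444
te_B = (1 + 4·2 + 9)/6 = 18/6 = 3; σ²_B = ((9−1)/6)² = 1.778
te_C = (7 + 4·12 + 23)/6 = 78/6 = 13; σ²_C = ((23−7)/6)² = 7.111
te_D = (1 + 4·2 + 9)/6 = 18/6 = 3; σ²_D = ((9−1)/6)² = 1.778
te_E = (7 + 4·10 + 13)/6 = 60/6 = 10; σ²_E = ((13−7)/6)² = 1.000
te_F = (2 + 4·3 + 10)/6 = 24/6 = 4; σ²_F = ((10−2)/6)² = 1.778
te_G = (2 + 4·5 + 14)/6 = 36/6 = 6; σ²_G = ((14−2)/6)² = 4.000
te_H = (1 + 4·2 + 15)/6 = 24/6 = 4; σ²_H = ((15−1)/6)² = 5.444

Forward pass:
ES_A = 0; EF_A = 8
ES_B = 0; EF_B = 3
ES_C = 8; EF_C = 8+13 = 21
ES_D = 8; EF_D = 8+3 = 11
ES_E = max(EF_A=8, EF_B=3) = 8; EF_E = 8+10 = 18
ES_F = max(EF_B=3, EF_C=21) = 21; EF_F = 21+4 = 25
ES_G = 3; EF_G = 3+6 = 9
ES_H = max(EF_D=11, EF_E=18, EF_F=25, EF_G=9) = 25; EF_H = 25+4 = 29
Expected project duration μ = 29 hours. Critical path: A → C → F → H.

Variances on critical path: σ²_A=5.444, σ²_C=7.111, σ²_F=1.778, σ²_H=5.444.
Largest is σ²_C = 7.111.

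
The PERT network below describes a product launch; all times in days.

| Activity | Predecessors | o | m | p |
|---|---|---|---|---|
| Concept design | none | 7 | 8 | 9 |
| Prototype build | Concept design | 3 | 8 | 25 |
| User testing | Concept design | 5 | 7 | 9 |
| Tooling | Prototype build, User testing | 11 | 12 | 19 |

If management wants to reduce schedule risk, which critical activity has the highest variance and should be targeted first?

te_Concept design = (7 + 4·8 + 9)/6 = 48/6 = 8; σ²_Concept design = ((9−7)/6)² = 0.111
te_Prototype build = (3 + 4·8 + 25)/6 = 60/6 = 10; σ²_Prototype build = ((25−3)/6)² = 13.444
te_User testing = (5 + 4·7 + 9)/6 = 42/6 = 7; σ²_User testing = ((9−5)/6)² = 0.444
te_Tooling = (11 + 4·12 + 19)/6 = 78/6 = 13; σ²_Tooling = ((19−11)/6)² = 1.778

Forward pass:
ES_Concept design = 0; EF_Concept design = 8
ES_Prototype build = 8; EF_Prototype build = 8+10 = 18
ES_User testing = 8; EF_User testing = 8+7 = 15
ES_Tooling = max(EF_Prototype build=18, EF_User testing=15) = 18; EF_Tooling = 18+13 = 31
Expected project duration μ = 31 days. Critical path: Concept design → Prototype build → Tooling.

Variances on critical path: σ²_Concept design=0.111, σ²_Prototype build=13.444, σ²_Tooling=1.778.
Largest is σ²_Prototype build = 13.444.

Prototype build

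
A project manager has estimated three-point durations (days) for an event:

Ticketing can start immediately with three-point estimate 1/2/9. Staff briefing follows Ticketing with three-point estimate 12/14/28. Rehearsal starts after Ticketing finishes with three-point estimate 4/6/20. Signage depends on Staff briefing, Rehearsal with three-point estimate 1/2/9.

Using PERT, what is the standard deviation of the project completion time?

te_Ticketing = (1 + 4·2 + 9)/6 = 18/6 = 3; σ²_Ticketing = ((9−1)/6)² = 1.778
te_Staff briefing = (12 + 4·14 + 28)/6 = 96/6 = 16; σ²_Staff briefing = ((28−12)/6)² = 7.111
te_Rehearsal = (4 + 4·6 + 20)/6 = 48/6 = 8; σ²_Rehearsal = ((20−4)/6)² = 7.111
te_Signage = (1 + 4·2 + 9)/6 = 18/6 = 3; σ²_Signage = ((9−1)/6)² = 1.778

Forward pass:
ES_Ticketing = 0; EF_Ticketing = 3
ES_Staff briefing = 3; EF_Staff briefing = 3+16 = 19
ES_Rehearsal = 3; EF_Rehearsal = 3+8 = 11
ES_Signage = max(EF_Staff briefing=19, EF_Rehearsal=11) = 19; EF_Signage = 19+3 = 22
Expected project duration μ = 22 days. Critical path: Ticketing → Staff briefing → Signage.

Variance along critical path = 1.778 + 7.111 + 1.778 = 10.667
σ = √10.667 = 3.266 days

3.27 days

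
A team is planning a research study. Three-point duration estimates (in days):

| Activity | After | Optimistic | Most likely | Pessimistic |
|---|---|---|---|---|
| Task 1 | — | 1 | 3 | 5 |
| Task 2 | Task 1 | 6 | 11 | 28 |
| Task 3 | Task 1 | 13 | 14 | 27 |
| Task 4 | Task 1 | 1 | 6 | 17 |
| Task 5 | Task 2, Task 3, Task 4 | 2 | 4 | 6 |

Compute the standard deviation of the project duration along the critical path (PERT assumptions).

te_Task 1 = (1 + 4·3 + 5)/6 = 18/6 = 3; σ²_Task 1 = ((5−1)/6)² = 0.444
te_Task 2 = (6 + 4·11 + 28)/6 = 78/6 = 13; σ²_Task 2 = ((28−6)/6)² = 13.444
te_Task 3 = (13 + 4·14 + 27)/6 = 96/6 = 16; σ²_Task 3 = ((27−13)/6)² = 5.444
te_Task 4 = (1 + 4·6 + 17)/6 = 42/6 = 7; σ²_Task 4 = ((17−1)/6)² = 7.111
te_Task 5 = (2 + 4·4 + 6)/6 = 24/6 = 4; σ²_Task 5 = ((6−2)/6)² = 0.444

Forward pass:
ES_Task 1 = 0; EF_Task 1 = 3
ES_Task 2 = 3; EF_Task 2 = 3+13 = 16
ES_Task 3 = 3; EF_Task 3 = 3+16 = 19
ES_Task 4 = 3; EF_Task 4 = 3+7 = 10
ES_Task 5 = max(EF_Task 2=16, EF_Task 3=19, EF_Task 4=10) = 19; EF_Task 5 = 19+4 = 23
Expected project duration μ = 23 days. Critical path: Task 1 → Task 3 → Task 5.

Variance along critical path = 0.444 + 5.444 + 0.444 = 6.333
σ = √6.333 = 2.517 days

2.52 days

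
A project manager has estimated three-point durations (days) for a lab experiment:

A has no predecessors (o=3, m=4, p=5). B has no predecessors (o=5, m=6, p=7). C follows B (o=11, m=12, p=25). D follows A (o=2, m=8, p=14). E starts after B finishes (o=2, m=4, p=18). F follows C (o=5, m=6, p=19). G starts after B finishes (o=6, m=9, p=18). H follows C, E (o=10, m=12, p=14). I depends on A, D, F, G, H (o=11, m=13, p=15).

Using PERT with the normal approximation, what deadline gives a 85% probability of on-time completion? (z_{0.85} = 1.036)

47.6 days

te_A = (3 + 4·4 + 5)/6 = 24/6 = 4; σ²_A = ((5−3)/6)² = 0.111
te_B = (5 + 4·6 + 7)/6 = 36/6 = 6; σ²_B = ((7−5)/6)² = 0.111
te_C = (11 + 4·12 + 25)/6 = 84/6 = 14; σ²_C = ((25−11)/6)² = 5.444
te_D = (2 + 4·8 + 14)/6 = 48/6 = 8; σ²_D = ((14−2)/6)² = 4.000
te_E = (2 + 4·4 + 18)/6 = 36/6 = 6; σ²_E = ((18−2)/6)² = 7.111
te_F = (5 + 4·6 + 19)/6 = 48/6 = 8; σ²_F = ((19−5)/6)² = 5.444
te_G = (6 + 4·9 + 18)/6 = 60/6 = 10; σ²_G = ((18−6)/6)² = 4.000
te_H = (10 + 4·12 + 14)/6 = 72/6 = 12; σ²_H = ((14−10)/6)² = 0.444
te_I = (11 + 4·13 + 15)/6 = 78/6 = 13; σ²_I = ((15−11)/6)² = 0.444

Forward pass:
ES_A = 0; EF_A = 4
ES_B = 0; EF_B = 6
ES_C = 6; EF_C = 6+14 = 20
ES_D = 4; EF_D = 4+8 = 12
ES_E = 6; EF_E = 6+6 = 12
ES_F = 20; EF_F = 20+8 = 28
ES_G = 6; EF_G = 6+10 = 16
ES_H = max(EF_C=20, EF_E=12) = 20; EF_H = 20+12 = 32
ES_I = max(EF_A=4, EF_D=12, EF_F=28, EF_G=16, EF_H=32) = 32; EF_I = 32+13 = 45
Expected project duration μ = 45 days. Critical path: B → C → H → I.

Variance along critical path = 0.111 + 5.444 + 0.444 + 0.444 = 6.444; σ = 2.539 days.
D = μ + z·σ = 45 + 1.036·2.539 = 47.6 days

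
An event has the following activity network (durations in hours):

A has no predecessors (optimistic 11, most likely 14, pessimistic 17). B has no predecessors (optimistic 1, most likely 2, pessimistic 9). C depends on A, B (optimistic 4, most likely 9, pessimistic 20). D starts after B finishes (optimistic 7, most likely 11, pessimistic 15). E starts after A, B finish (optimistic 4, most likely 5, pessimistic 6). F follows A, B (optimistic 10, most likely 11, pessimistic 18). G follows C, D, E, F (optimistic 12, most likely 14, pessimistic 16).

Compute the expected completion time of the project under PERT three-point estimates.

te_A = (11 + 4·14 + 17)/6 = 84/6 = 14
te_B = (1 + 4·2 + 9)/6 = 18/6 = 3
te_C = (4 + 4·9 + 20)/6 = 60/6 = 10
te_D = (7 + 4·11 + 15)/6 = 66/6 = 11
te_E = (4 + 4·5 + 6)/6 = 30/6 = 5
te_F = (10 + 4·11 + 18)/6 = 72/6 = 12
te_G = (12 + 4·14 + 16)/6 = 84/6 = 14

Forward pass:
ES_A = 0; EF_A = 14
ES_B = 0; EF_B = 3
ES_C = max(EF_A=14, EF_B=3) = 14; EF_C = 14+10 = 24
ES_D = 3; EF_D = 3+11 = 14
ES_E = max(EF_A=14, EF_B=3) = 14; EF_E = 14+5 = 19
ES_F = max(EF_A=14, EF_B=3) = 14; EF_F = 14+12 = 26
ES_G = max(EF_C=24, EF_D=14, EF_E=19, EF_F=26) = 26; EF_G = 26+14 = 40
Expected project duration μ = 40 hours. Critical path: A → F → G.

40 hours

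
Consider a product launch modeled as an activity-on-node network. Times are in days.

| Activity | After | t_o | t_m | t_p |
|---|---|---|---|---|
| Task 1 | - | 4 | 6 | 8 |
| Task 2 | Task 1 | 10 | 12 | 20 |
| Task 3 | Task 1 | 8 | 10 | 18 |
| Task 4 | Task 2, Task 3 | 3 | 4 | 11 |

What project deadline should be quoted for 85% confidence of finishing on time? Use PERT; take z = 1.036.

26.3 days

te_Task 1 = (4 + 4·6 + 8)/6 = 36/6 = 6; σ²_Task 1 = ((8−4)/6)² = 0.444
te_Task 2 = (10 + 4·12 + 20)/6 = 78/6 = 13; σ²_Task 2 = ((20−10)/6)² = 2.778
te_Task 3 = (8 + 4·10 + 18)/6 = 66/6 = 11; σ²_Task 3 = ((18−8)/6)² = 2.778
te_Task 4 = (3 + 4·4 + 11)/6 = 30/6 = 5; σ²_Task 4 = ((11−3)/6)² = 1.778

Forward pass:
ES_Task 1 = 0; EF_Task 1 = 6
ES_Task 2 = 6; EF_Task 2 = 6+13 = 19
ES_Task 3 = 6; EF_Task 3 = 6+11 = 17
ES_Task 4 = max(EF_Task 2=19, EF_Task 3=17) = 19; EF_Task 4 = 19+5 = 24
Expected project duration μ = 24 days. Critical path: Task 1 → Task 2 → Task 4.

Variance along critical path = 0.444 + 2.778 + 1.778 = 5.000; σ = 2.236 days.
D = μ + z·σ = 24 + 1.036·2.236 = 26.3 days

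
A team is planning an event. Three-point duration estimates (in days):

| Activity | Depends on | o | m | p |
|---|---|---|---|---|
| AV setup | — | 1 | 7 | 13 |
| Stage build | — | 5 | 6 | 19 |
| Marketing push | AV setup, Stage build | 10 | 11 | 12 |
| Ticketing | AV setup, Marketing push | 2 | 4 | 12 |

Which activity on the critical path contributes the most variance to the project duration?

Stage build

te_AV setup = (1 + 4·7 + 13)/6 = 42/6 = 7; σ²_AV setup = ((13−1)/6)² = 4.000
te_Stage build = (5 + 4·6 + 19)/6 = 48/6 = 8; σ²_Stage build = ((19−5)/6)² = 5.444
te_Marketing push = (10 + 4·11 + 12)/6 = 66/6 = 11; σ²_Marketing push = ((12−10)/6)² = 0.111
te_Ticketing = (2 + 4·4 + 12)/6 = 30/6 = 5; σ²_Ticketing = ((12−2)/6)² = 2.778

Forward pass:
ES_AV setup = 0; EF_AV setup = 7
ES_Stage build = 0; EF_Stage build = 8
ES_Marketing push = max(EF_AV setup=7, EF_Stage build=8) = 8; EF_Marketing push = 8+11 = 19
ES_Ticketing = max(EF_AV setup=7, EF_Marketing push=19) = 19; EF_Ticketing = 19+5 = 24
Expected project duration μ = 24 days. Critical path: Stage build → Marketing push → Ticketing.

Variances on critical path: σ²_Stage build=5.444, σ²_Marketing push=0.111, σ²_Ticketing=2.778.
Largest is σ²_Stage build = 5.444.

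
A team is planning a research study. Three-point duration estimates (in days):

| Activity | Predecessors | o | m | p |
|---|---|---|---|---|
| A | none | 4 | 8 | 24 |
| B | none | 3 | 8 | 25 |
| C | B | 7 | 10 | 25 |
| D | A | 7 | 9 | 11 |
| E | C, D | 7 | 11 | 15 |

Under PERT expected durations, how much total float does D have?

te_A = (4 + 4·8 + 24)/6 = 60/6 = 10
te_B = (3 + 4·8 + 25)/6 = 60/6 = 10
te_C = (7 + 4·10 + 25)/6 = 72/6 = 12
te_D = (7 + 4·9 + 11)/6 = 54/6 = 9
te_E = (7 + 4·11 + 15)/6 = 66/6 = 11

Forward pass:
ES_A = 0; EF_A = 10
ES_B = 0; EF_B = 10
ES_C = 10; EF_C = 10+12 = 22
ES_D = 10; EF_D = 10+9 = 19
ES_E = max(EF_C=22, EF_D=19) = 22; EF_E = 22+11 = 33
Expected project duration μ = 33 days. Critical path: B → C → E.

Backward pass:
LF_E = 33; LS_E = 33−11 = 22
LF_D = LS_E = 22; LS_D = 22−9 = 13
LF_C = LS_E = 22; LS_C = 22−12 = 10
LF_B = LS_C = 10; LS_B = 10−10 = 0
LF_A = LS_D = 13; LS_A = 13−10 = 3
Slack_D = LS_D − ES_D = 13 − 10 = 3

3 days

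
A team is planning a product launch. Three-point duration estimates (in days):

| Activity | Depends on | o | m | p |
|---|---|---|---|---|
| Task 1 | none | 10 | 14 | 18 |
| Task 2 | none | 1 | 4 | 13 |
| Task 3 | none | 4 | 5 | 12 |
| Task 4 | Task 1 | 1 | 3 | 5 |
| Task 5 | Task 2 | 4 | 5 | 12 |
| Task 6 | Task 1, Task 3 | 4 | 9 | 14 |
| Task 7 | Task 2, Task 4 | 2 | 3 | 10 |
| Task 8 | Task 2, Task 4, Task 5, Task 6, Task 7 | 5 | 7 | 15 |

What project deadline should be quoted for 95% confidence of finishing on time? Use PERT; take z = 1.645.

35.5 days

te_Task 1 = (10 + 4·14 + 18)/6 = 84/6 = 14; σ²_Task 1 = ((18−10)/6)² = 1.778
te_Task 2 = (1 + 4·4 + 13)/6 = 30/6 = 5; σ²_Task 2 = ((13−1)/6)² = 4.000
te_Task 3 = (4 + 4·5 + 12)/6 = 36/6 = 6; σ²_Task 3 = ((12−4)/6)² = 1.778
te_Task 4 = (1 + 4·3 + 5)/6 = 18/6 = 3; σ²_Task 4 = ((5−1)/6)² = 0.444
te_Task 5 = (4 + 4·5 + 12)/6 = 36/6 = 6; σ²_Task 5 = ((12−4)/6)² = 1.778
te_Task 6 = (4 + 4·9 + 14)/6 = 54/6 = 9; σ²_Task 6 = ((14−4)/6)² = 2.778
te_Task 7 = (2 + 4·3 + 10)/6 = 24/6 = 4; σ²_Task 7 = ((10−2)/6)² = 1.778
te_Task 8 = (5 + 4·7 + 15)/6 = 48/6 = 8; σ²_Task 8 = ((15−5)/6)² = 2.778

Forward pass:
ES_Task 1 = 0; EF_Task 1 = 14
ES_Task 2 = 0; EF_Task 2 = 5
ES_Task 3 = 0; EF_Task 3 = 6
ES_Task 4 = 14; EF_Task 4 = 14+3 = 17
ES_Task 5 = 5; EF_Task 5 = 5+6 = 11
ES_Task 6 = max(EF_Task 1=14, EF_Task 3=6) = 14; EF_Task 6 = 14+9 = 23
ES_Task 7 = max(EF_Task 2=5, EF_Task 4=17) = 17; EF_Task 7 = 17+4 = 21
ES_Task 8 = max(EF_Task 2=5, EF_Task 4=17, EF_Task 5=11, EF_Task 6=23, EF_Task 7=21) = 23; EF_Task 8 = 23+8 = 31
Expected project duration μ = 31 days. Critical path: Task 1 → Task 6 → Task 8.

Variance along critical path = 1.778 + 2.778 + 2.778 = 7.333; σ = 2.708 days.
D = μ + z·σ = 31 + 1.645·2.708 = 35.5 days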